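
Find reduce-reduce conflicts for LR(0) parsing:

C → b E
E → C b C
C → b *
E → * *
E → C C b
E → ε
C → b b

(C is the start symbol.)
Augment with C' → C and build the canonical LR(0) collection (I0 = CLOSURE({[C' → . C]}), then GOTO on every symbol after a dot until no new states appear). It has 12 states:
  I0: { [C → . b *], [C → . b E], [C → . b b], [C' → . C] }  — shift
  I1: { [C' → C .] }  — accept
  I2: { [C → . b *], [C → . b E], [C → . b b], [C → b . *], [C → b . E], [C → b . b], [E → . * *], [E → . C C b], [E → . C b C], [E → .] }  — shift, reduce
  I3: { [C → b * .], [E → * . *] }  — shift, reduce
  I4: { [C → . b *], [C → . b E], [C → . b b], [E → C . C b], [E → C . b C] }  — shift
  I5: { [C → b E .] }  — reduce
  I6: { [C → . b *], [C → . b E], [C → . b b], [C → b . *], [C → b . E], [C → b . b], [C → b b .], [E → . * *], [E → . C C b], [E → . C b C], [E → .] }  — shift, 2 reduces
  I7: { [E → C C . b] }  — shift
  I8: { [C → . b *], [C → . b E], [C → . b b], [C → b . *], [C → b . E], [C → b . b], [E → . * *], [E → . C C b], [E → . C b C], [E → .], [E → C b . C] }  — shift, reduce
  I9: { [C → . b *], [C → . b E], [C → . b b], [E → C . C b], [E → C . b C], [E → C b C .] }  — shift, reduce
  I10: { [E → C C b .] }  — reduce
  I11: { [E → * * .] }  — reduce

I6 contains complete items [C → b b .], [E → .] — reduce-reduce conflict.

Answer: Yes — I6: [C → b b .] vs [E → .]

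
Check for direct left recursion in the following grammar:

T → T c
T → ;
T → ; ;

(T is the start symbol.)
T → T c: LEFT RECURSIVE (starts with T)
T → ;: starts with ';'
T → ; ;: starts with ';'

The grammar has direct left recursion on: T.

Answer: Yes, T is left-recursive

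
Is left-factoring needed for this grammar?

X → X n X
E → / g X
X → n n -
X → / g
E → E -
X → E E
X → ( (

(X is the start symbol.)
Left-factoring is needed when two productions for the same non-terminal
share a common prefix on the right-hand side.

Productions for X:
  X → X n X
  X → n n -
  X → / g
  X → E E
  X → ( (
Productions for E:
  E → / g X
  E → E -

No common prefixes found.

Answer: No, left-factoring is not needed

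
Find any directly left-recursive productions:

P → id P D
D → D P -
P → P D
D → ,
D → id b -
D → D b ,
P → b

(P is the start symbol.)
P → id P D: starts with id
D → D P -: LEFT RECURSIVE (starts with D)
P → P D: LEFT RECURSIVE (starts with P)
D → ,: starts with ','
D → id b -: starts with id
D → D b ,: LEFT RECURSIVE (starts with D)
P → b: starts with b

The grammar has direct left recursion on: D, P.

Answer: Yes, D, P are left-recursive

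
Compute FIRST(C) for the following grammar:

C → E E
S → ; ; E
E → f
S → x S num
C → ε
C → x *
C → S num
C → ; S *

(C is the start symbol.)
{ ';', 'f', 'x', ε }

FIRST sets of the other non-terminals involved (by the same procedure, iterated to a fixed point):
  FIRST(E) = { 'f' }
  FIRST(S) = { ';', 'x' }

From C → E E:
  - E is a non-terminal: add FIRST(E) \ {ε} = { 'f' }
    E is not nullable, so stop
From C → ε:
  - ε-production, so ε ∈ FIRST(C)
From C → x *:
  - x is a terminal: add 'x' and stop
From C → S num:
  - S is a non-terminal: add FIRST(S) \ {ε} = { ';', 'x' }
    S is not nullable, so stop
From C → ; S *:
  - ';' is a terminal: add ';' and stop

Collecting: FIRST(C) = { ';', 'f', 'x', ε }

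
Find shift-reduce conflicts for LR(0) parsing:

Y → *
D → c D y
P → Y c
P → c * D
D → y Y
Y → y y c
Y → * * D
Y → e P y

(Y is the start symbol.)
A shift-reduce conflict occurs when an LR(0) state has both:
  - a complete (reduce) item [A → α .] (dot at the end), and
  - a shift item [B → β . c γ] (dot before a terminal).

Augment with Y' → Y and build the canonical LR(0) collection (I0 = CLOSURE({[Y' → . Y]}), then GOTO on every symbol after a dot until no new states appear). It has 21 states:
  I0: { [Y → . * * D], [Y → . *], [Y → . e P y], [Y → . y y c], [Y' → . Y] }  — shift
  I1: { [Y → * . * D], [Y → * .] }  — shift, reduce
  I2: { [Y' → Y .] }  — accept
  I3: { [P → . Y c], [P → . c * D], [Y → . * * D], [Y → . *], [Y → . e P y], [Y → . y y c], [Y → e . P y] }  — shift
  I4: { [Y → y . y c] }  — shift
  I5: { [Y → y y . c] }  — shift
  I6: { [Y → y y c .] }  — reduce
  I7: { [Y → e P . y] }  — shift
  I8: { [P → Y . c] }  — shift
  I9: { [P → c . * D] }  — shift
  I10: { [D → . c D y], [D → . y Y], [P → c * . D] }  — shift
  I11: { [P → c * D .] }  — reduce
  I12: { [D → . c D y], [D → . y Y], [D → c . D y] }  — shift
  I13: { [D → y . Y], [Y → . * * D], [Y → . *], [Y → . e P y], [Y → . y y c] }  — shift
  I14: { [D → y Y .] }  — reduce
  I15: { [D → c D . y] }  — shift
  I16: { [D → c D y .] }  — reduce
  I17: { [P → Y c .] }  — reduce
  I18: { [Y → e P y .] }  — reduce
  I19: { [D → . c D y], [D → . y Y], [Y → * * . D] }  — shift
  I20: { [Y → * * D .] }  — reduce

I1 contains reduce item [Y → * .] and shift item [Y → * . * D] — shift-reduce conflict.

Answer: Yes — I1: [Y → * .] vs [Y → * . * D]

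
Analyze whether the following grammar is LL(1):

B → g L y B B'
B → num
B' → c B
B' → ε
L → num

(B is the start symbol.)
A grammar is LL(1) if for each non-terminal N with multiple productions, the predict sets of those productions are pairwise disjoint, where PREDICT(N → α) = (FIRST(α) \ {ε}) ∪ (FOLLOW(N) if α ⇒* ε).

Relevant sets:
  FOLLOW(B') = { $, 'c' }

For B:
  PREDICT(B → g L y B B') = { 'g' }
  PREDICT(B → num) = { 'num' }
For B':
  PREDICT(B' → c B) = { 'c' }
  PREDICT(B' → ε) = { $, 'c' }
L has a single production, so nothing to check there.

Conflict found: Predict set conflict for B': { 'c' }
The grammar is NOT LL(1).

Answer: No. Predict set conflict for B': { 'c' }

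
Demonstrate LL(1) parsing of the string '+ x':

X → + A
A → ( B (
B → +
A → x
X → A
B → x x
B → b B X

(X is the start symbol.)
LL(1) parsing maintains a stack (initially the start symbol over $) and the input. At each step: if the stack top is a terminal, match it against the current input token; if it is a non-terminal N, replace it with the RHS of M[N, lookahead] (the unique production whose predict set contains the lookahead).

Stack is shown with the top on the left.

Stack  Input  Action
--------------------
X $    + x $  output X → + A
+ A $  + x $  match '+'
A $    x $    output A → x
x $    x $    match 'x'
$      $      accept

The string is accepted.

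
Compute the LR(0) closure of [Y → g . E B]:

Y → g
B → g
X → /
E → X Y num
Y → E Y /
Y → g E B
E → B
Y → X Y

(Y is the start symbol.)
To compute CLOSURE, for each item [A → α.Bβ] where B is a non-terminal, add [B → .γ] for all productions B → γ; repeat for the newly added items until nothing changes.

Start with: [Y → g . E B]
  [Y → g . E B] has the dot before E: add [E → . X Y num], [E → . B]
  [E → . X Y num] has the dot before X: add [X → . /]
  [E → . B] has the dot before B: add [B → . g]
No further items can be added.

CLOSURE = { [B → . g], [E → . B], [E → . X Y num], [X → . /], [Y → g . E B] }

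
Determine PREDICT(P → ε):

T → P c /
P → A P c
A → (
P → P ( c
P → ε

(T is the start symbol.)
{ '(', 'c' }

PREDICT(P → ε) = (FIRST(RHS) \ {ε}) ∪ (FOLLOW(P) if ε ∈ FIRST(RHS), i.e. RHS ⇒* ε)
The right-hand side is ε (FIRST(ε) = { ε }), so the predict set is FOLLOW(P) = { '(', 'c' }
PREDICT(P → ε) = { '(', 'c' }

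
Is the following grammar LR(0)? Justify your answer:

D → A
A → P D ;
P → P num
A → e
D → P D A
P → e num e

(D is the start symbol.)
No. Shift-reduce conflict between [A → e .] and [P → e . num e]

Augment with D' → D and build the canonical LR(0) collection (I0 = CLOSURE({[D' → . D]}), then GOTO on every symbol after a dot until no new states appear). It has 13 states:
  I0: { [A → . P D ;], [A → . e], [D → . A], [D → . P D A], [D' → . D], [P → . P num], [P → . e num e] }  — shift
  I1: { [D → A .] }  — reduce
  I2: { [D' → D .] }  — accept
  I3: { [A → . P D ;], [A → . e], [A → P . D ;], [D → . A], [D → . P D A], [D → P . D A], [P → . P num], [P → . e num e], [P → P . num] }  — shift
  I4: { [A → e .], [P → e . num e] }  — shift, reduce
  I5: { [P → e num . e] }  — shift
  I6: { [P → e num e .] }  — reduce
  I7: { [A → . P D ;], [A → . e], [A → P D . ;], [D → P D . A], [P → . P num], [P → . e num e] }  — shift
  I8: { [P → P num .] }  — reduce
  I9: { [A → P D ; .] }  — reduce
  I10: { [D → P D A .] }  — reduce
  I11: { [A → . P D ;], [A → . e], [A → P . D ;], [D → . A], [D → . P D A], [P → . P num], [P → . e num e], [P → P . num] }  — shift
  I12: { [A → P D . ;] }  — shift

Conflict in state I4:
  Shift-reduce conflict between [A → e .] and [P → e . num e]
So the grammar is NOT LR(0).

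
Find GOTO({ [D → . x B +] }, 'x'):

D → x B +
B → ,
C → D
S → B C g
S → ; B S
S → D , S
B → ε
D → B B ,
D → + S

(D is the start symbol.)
GOTO(I, 'x') = CLOSURE({ [A → αX.β] : [A → α.Xβ] ∈ I, X = 'x' })

Items with dot before 'x', with the dot advanced:
  [D → . x B +] → [D → x . B +]
Closure of the advanced items:
  [D → x . B +] has the dot before B: add [B → . ,], [B → .]

GOTO = { [B → . ,], [B → .], [D → x . B +] }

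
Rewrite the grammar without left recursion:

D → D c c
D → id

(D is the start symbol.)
D → id D'
D' → c c D'
D' → ε

D is directly left-recursive. The standard transformation for
  A → A α₁ | ... | A α_m | β₁ | ... | β_n
is
  A  → β₁ A' | ... | β_n A'
  A' → α₁ A' | ... | α_m A' | ε

D → id becomes D → id D'
D → D c c becomes D' → c c D'
Add D' → ε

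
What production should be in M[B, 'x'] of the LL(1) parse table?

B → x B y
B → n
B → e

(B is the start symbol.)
B → x B y

To find M[B, 'x'], we find productions for B where 'x' is in the predict set (PREDICT(N → α) = (FIRST(α) \ {ε}) ∪ (FOLLOW(N) if α ⇒* ε)).

B → x B y: PREDICT = { 'x' }
  'x' is in predict set, so this production goes in M[B, 'x']
B → n: PREDICT = { 'n' }
B → e: PREDICT = { 'e' }

M[B, 'x'] = B → x B y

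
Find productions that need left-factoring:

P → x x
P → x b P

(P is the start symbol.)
Yes, P has productions with common prefix 'x'

Left-factoring is needed when two productions for the same non-terminal
share a common prefix on the right-hand side.

Productions for P:
  P → x x
  P → x b P

Found common prefix 'x' in productions for P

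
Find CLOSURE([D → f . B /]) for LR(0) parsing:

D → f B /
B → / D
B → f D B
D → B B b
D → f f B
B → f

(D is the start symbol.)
{ [B → . / D], [B → . f D B], [B → . f], [D → f . B /] }

Start with: [D → f . B /]
  [D → f . B /] has the dot before B: add [B → . / D], [B → . f D B], [B → . f]
No further items can be added.

CLOSURE = { [B → . / D], [B → . f D B], [B → . f], [D → f . B /] }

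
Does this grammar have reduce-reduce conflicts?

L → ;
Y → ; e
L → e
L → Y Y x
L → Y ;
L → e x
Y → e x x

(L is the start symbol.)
No reduce-reduce conflicts

A reduce-reduce conflict occurs when an LR(0) state has two complete items [A → α .] and [B → β .] — both call for a reduction, and with no lookahead the parser cannot choose between them.

Augment with L' → L and build the canonical LR(0) collection (I0 = CLOSURE({[L' → . L]}), then GOTO on every symbol after a dot until no new states appear). It has 13 states:
  I0: { [L → . ;], [L → . Y ;], [L → . Y Y x], [L → . e x], [L → . e], [L' → . L], [Y → . ; e], [Y → . e x x] }  — shift
  I1: { [L → ; .], [Y → ; . e] }  — shift, reduce
  I2: { [L' → L .] }  — accept
  I3: { [L → Y . ;], [L → Y . Y x], [Y → . ; e], [Y → . e x x] }  — shift
  I4: { [L → e . x], [L → e .], [Y → e . x x] }  — shift, reduce
  I5: { [L → e x .], [Y → e x . x] }  — shift, reduce
  I6: { [Y → e x x .] }  — reduce
  I7: { [L → Y ; .], [Y → ; . e] }  — shift, reduce
  I8: { [L → Y Y . x] }  — shift
  I9: { [Y → e . x x] }  — shift
  I10: { [Y → e x . x] }  — shift
  I11: { [L → Y Y x .] }  — reduce
  I12: { [Y → ; e .] }  — reduce

No state contains more than one complete item.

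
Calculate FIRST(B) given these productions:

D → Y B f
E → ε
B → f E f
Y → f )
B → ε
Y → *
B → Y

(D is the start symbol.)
{ '*', 'f', ε }

To compute FIRST(B), examine every production with B on the left-hand side, reading each right-hand side left to right until a non-nullable symbol is reached.

FIRST sets of the other non-terminals involved (by the same procedure, iterated to a fixed point):
  FIRST(Y) = { '*', 'f' }

From B → f E f:
  - f is a terminal: add 'f' and stop
From B → ε:
  - ε-production, so ε ∈ FIRST(B)
From B → Y:
  - Y is a non-terminal: add FIRST(Y) \ {ε} = { '*', 'f' }
    Y is not nullable, so stop

Collecting: FIRST(B) = { '*', 'f', ε }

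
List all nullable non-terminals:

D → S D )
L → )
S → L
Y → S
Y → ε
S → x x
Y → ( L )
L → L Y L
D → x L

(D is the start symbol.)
A non-terminal is nullable if it can derive ε (the empty string): either it has an ε-production, or it has a production whose right-hand side consists entirely of nullable non-terminals.

ε-productions: Y → ε
So Y is immediately nullable.
No further non-terminal can be added: every production for the remaining non-terminals contains a terminal or a non-nullable non-terminal.
Nullable = { 'Y' }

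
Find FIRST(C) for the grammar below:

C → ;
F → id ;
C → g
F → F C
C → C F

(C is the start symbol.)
To compute FIRST(C), examine every production with C on the left-hand side, reading each right-hand side left to right until a non-nullable symbol is reached.

From C → ;:
  - ';' is a terminal: add ';' and stop
From C → g:
  - g is a terminal: add 'g' and stop
From C → C F:
  - C is the symbol being defined: contributes nothing new
    C is not nullable, so stop

Collecting: FIRST(C) = { ';', 'g' }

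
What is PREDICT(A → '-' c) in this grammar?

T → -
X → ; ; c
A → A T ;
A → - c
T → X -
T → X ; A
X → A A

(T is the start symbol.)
{ '-' }

PREDICT(A → '-' c) = (FIRST(RHS) \ {ε}) ∪ (FOLLOW(A) if ε ∈ FIRST(RHS), i.e. RHS ⇒* ε)
FIRST('-' c) = { '-' }
ε ∉ FIRST('-' c), so FOLLOW(A) is not added.
PREDICT(A → '-' c) = { '-' }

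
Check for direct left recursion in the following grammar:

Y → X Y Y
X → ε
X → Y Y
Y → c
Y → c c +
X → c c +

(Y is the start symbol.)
Direct left recursion occurs when N → N α for some non-terminal N (the right-hand side begins with the left-hand side itself).

Y → X Y Y: starts with X
X → ε: starts with ε
X → Y Y: starts with Y
Y → c: starts with c
Y → c c +: starts with c
X → c c +: starts with c

No direct left recursion found.

Answer: No direct left recursion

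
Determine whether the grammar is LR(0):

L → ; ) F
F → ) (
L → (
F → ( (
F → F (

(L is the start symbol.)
No. Shift-reduce conflict between [L → ; ) F .] and [F → F . (]

Augment with L' → L and build the canonical LR(0) collection (I0 = CLOSURE({[L' → . L]}), then GOTO on every symbol after a dot until no new states appear). It has 11 states:
  I0: { [L → . (], [L → . ; ) F], [L' → . L] }  — shift
  I1: { [L → ( .] }  — reduce
  I2: { [L → ; . ) F] }  — shift
  I3: { [L' → L .] }  — accept
  I4: { [F → . ( (], [F → . ) (], [F → . F (], [L → ; ) . F] }  — shift
  I5: { [F → ( . (] }  — shift
  I6: { [F → ) . (] }  — shift
  I7: { [F → F . (], [L → ; ) F .] }  — shift, reduce
  I8: { [F → F ( .] }  — reduce
  I9: { [F → ) ( .] }  — reduce
  I10: { [F → ( ( .] }  — reduce

Conflict in state I7:
  Shift-reduce conflict between [L → ; ) F .] and [F → F . (]
So the grammar is NOT LR(0).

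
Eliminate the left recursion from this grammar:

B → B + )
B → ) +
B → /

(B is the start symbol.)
B is directly left-recursive. The standard transformation for
  A → A α₁ | ... | A α_m | β₁ | ... | β_n
is
  A  → β₁ A' | ... | β_n A'
  A' → α₁ A' | ... | α_m A' | ε

B → ) + becomes B → ) + B'
B → / becomes B → / B'
B → B + ) becomes B' → + ) B'
Add B' → ε

Resulting grammar:
B → ) + B'
B → / B'
B' → + ) B'
B' → ε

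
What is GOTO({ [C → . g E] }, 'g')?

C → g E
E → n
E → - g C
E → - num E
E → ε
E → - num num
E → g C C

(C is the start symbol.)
GOTO(I, 'g') = CLOSURE({ [A → αX.β] : [A → α.Xβ] ∈ I, X = 'g' })

Items with dot before 'g', with the dot advanced:
  [C → . g E] → [C → g . E]
Closure of the advanced items:
  [C → g . E] has the dot before E: add [E → . n], [E → . - g C], [E → . - num E], [E → .], [E → . - num num], [E → . g C C]

GOTO = { [C → g . E], [E → . - g C], [E → . - num E], [E → . - num num], [E → . g C C], [E → . n], [E → .] }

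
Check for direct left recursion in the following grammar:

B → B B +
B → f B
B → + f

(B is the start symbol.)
Yes, B is left-recursive

B → B B +: LEFT RECURSIVE (starts with B)
B → f B: starts with f
B → + f: starts with '+'

The grammar has direct left recursion on: B.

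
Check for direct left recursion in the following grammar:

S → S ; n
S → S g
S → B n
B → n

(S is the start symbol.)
Yes, S is left-recursive

Direct left recursion occurs when N → N α for some non-terminal N (the right-hand side begins with the left-hand side itself).

S → S ; n: LEFT RECURSIVE (starts with S)
S → S g: LEFT RECURSIVE (starts with S)
S → B n: starts with B
B → n: starts with n

The grammar has direct left recursion on: S.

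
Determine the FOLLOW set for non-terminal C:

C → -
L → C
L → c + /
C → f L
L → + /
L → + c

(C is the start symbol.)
{ $ }

To compute FOLLOW(C), find every occurrence of C on a right-hand side N → α C β: add FIRST(β) \ {ε}, and if β is empty or nullable also add FOLLOW(N). Iterate to a fixed point.

C is the start symbol, so $ ∈ FOLLOW(C).
In L → C: C is at the end, add FOLLOW(L)

The FOLLOW sets referred to above (computed the same way, to a fixed point):
  FOLLOW(L) = { $ }

Taking the union: FOLLOW(C) = { $ }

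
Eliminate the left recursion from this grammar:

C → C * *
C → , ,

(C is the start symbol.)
C is directly left-recursive. The standard transformation for
  A → A α₁ | ... | A α_m | β₁ | ... | β_n
is
  A  → β₁ A' | ... | β_n A'
  A' → α₁ A' | ... | α_m A' | ε

C → , , becomes C → , , C'
C → C * * becomes C' → * * C'
Add C' → ε

Resulting grammar:
C → , , C'
C' → * * C'
C' → ε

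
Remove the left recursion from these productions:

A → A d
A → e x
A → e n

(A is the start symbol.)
A is directly left-recursive. The standard transformation for
  A → A α₁ | ... | A α_m | β₁ | ... | β_n
is
  A  → β₁ A' | ... | β_n A'
  A' → α₁ A' | ... | α_m A' | ε

A → e x becomes A → e x A'
A → e n becomes A → e n A'
A → A d becomes A' → d A'
Add A' → ε

Resulting grammar:
A → e x A'
A → e n A'
A' → d A'
A' → ε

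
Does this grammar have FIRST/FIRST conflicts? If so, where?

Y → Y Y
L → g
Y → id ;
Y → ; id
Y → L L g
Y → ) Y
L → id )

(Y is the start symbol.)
FIRST sets of the non-terminals at (or reachable through a nullable prefix from) the front of some alternative:
  FIRST(Y) = { ')', ';', 'g', 'id' }
  FIRST(L) = { 'g', 'id' }

Productions for Y:
  Y → Y Y: FIRST = { ')', ';', 'g', 'id' }
  Y → id ;: FIRST = { 'id' }
  Y → ; id: FIRST = { ';' }
  Y → L L g: FIRST = { 'g', 'id' }
  Y → ) Y: FIRST = { ')' }
Productions for L:
  L → g: FIRST = { 'g' }
  L → id ): FIRST = { 'id' }

Conflict for Y: Y → Y Y and Y → id ;
  Overlap: { 'id' }
Conflict for Y: Y → Y Y and Y → ; id
  Overlap: { ';' }
Conflict for Y: Y → Y Y and Y → L L g
  Overlap: { 'g', 'id' }
Conflict for Y: Y → Y Y and Y → ) Y
  Overlap: { ')' }
Conflict for Y: Y → id ; and Y → L L g
  Overlap: { 'id' }

Answer: Yes. Y → Y Y / Y → id ';' on { 'id' }; Y → Y Y / Y → ';' id on { ';' }; Y → Y Y / Y → L L g on { 'g', 'id' }; Y → Y Y / Y → ')' Y on { ')' }; Y → id ';' / Y → L L g on { 'id' }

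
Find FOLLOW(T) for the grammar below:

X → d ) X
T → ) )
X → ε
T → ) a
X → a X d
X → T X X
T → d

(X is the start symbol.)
In X → T X X: T is followed by X X, add FIRST(X X) \ {ε} = { ')', 'a', 'd' }
  X X is nullable, so also add FOLLOW(X)

The FOLLOW sets referred to above (computed the same way, to a fixed point):
  FOLLOW(X) = { $, ')', 'a', 'd' }

Taking the union: FOLLOW(T) = { $, ')', 'a', 'd' }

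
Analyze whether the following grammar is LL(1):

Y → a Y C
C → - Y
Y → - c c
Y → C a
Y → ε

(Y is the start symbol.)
A grammar is LL(1) if for each non-terminal N with multiple productions, the predict sets of those productions are pairwise disjoint, where PREDICT(N → α) = (FIRST(α) \ {ε}) ∪ (FOLLOW(N) if α ⇒* ε).

Relevant sets:
  FIRST(C) = { '-' }
  FOLLOW(Y) = { $, '-', 'a' }

For Y:
  PREDICT(Y → a Y C) = { 'a' }
  PREDICT(Y → '-' c c) = { '-' }
  PREDICT(Y → C a) = { '-' }
  PREDICT(Y → ε) = { $, '-', 'a' }
C has a single production, so nothing to check there.

Conflict found: Predict set conflict for Y: { 'a' }
The grammar is NOT LL(1).

Answer: No. Predict set conflict for Y: { 'a' }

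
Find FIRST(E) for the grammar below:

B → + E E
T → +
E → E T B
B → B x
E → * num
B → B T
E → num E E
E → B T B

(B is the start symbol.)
{ '*', '+', 'num' }

FIRST sets of the other non-terminals involved (by the same procedure, iterated to a fixed point):
  FIRST(B) = { '+' }

From E → E T B:
  - E is the symbol being defined: contributes nothing new
    E is not nullable, so stop
From E → * num:
  - '*' is a terminal: add '*' and stop
From E → num E E:
  - num is a terminal: add 'num' and stop
From E → B T B:
  - B is a non-terminal: add FIRST(B) \ {ε} = { '+' }
    B is not nullable, so stop

Collecting: FIRST(E) = { '*', '+', 'num' }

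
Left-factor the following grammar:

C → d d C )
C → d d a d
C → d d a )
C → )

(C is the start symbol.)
C → d d C'
C' → C )
C' → a C''
C'' → d
C'' → )
C → )

Left-factoring transforms A → αβ₁ | αβ₂ into A → αA' and A' → β₁ | β₂
(α is the longest common prefix among the alternatives). Repeat until
no nonterminal has two alternatives with a common prefix.

Round 1: C has alternatives sharing prefix 'd d'. Introduce C': C → d d C'
  Add: C' → C )
  Add: C' → a d
  Add: C' → a )

Round 2: C' has alternatives sharing prefix 'a'. Introduce C'': C' → a C''
  Add: C'' → d
  Add: C'' → )

No remaining common prefixes — done.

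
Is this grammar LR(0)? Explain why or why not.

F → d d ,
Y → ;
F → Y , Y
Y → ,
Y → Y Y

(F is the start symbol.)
A grammar is LR(0) if no state in the canonical LR(0) collection has:
  - both a shift item (dot before a terminal) and a complete item (shift-reduce conflict), or
  - two or more complete items (reduce-reduce conflict; the accept item [F' → F .] counts as a complete item here).

Augment with F' → F and build the canonical LR(0) collection (I0 = CLOSURE({[F' → . F]}), then GOTO on every symbol after a dot until no new states appear). It has 11 states:
  I0: { [F → . Y , Y], [F → . d d ,], [F' → . F], [Y → . ,], [Y → . ;], [Y → . Y Y] }  — shift
  I1: { [Y → , .] }  — reduce
  I2: { [Y → ; .] }  — reduce
  I3: { [F' → F .] }  — accept
  I4: { [F → Y . , Y], [Y → . ,], [Y → . ;], [Y → . Y Y], [Y → Y . Y] }  — shift
  I5: { [F → d . d ,] }  — shift
  I6: { [F → d d . ,] }  — shift
  I7: { [F → d d , .] }  — reduce
  I8: { [F → Y , . Y], [Y → , .], [Y → . ,], [Y → . ;], [Y → . Y Y] }  — shift, reduce
  I9: { [Y → . ,], [Y → . ;], [Y → . Y Y], [Y → Y . Y], [Y → Y Y .] }  — shift, reduce
  I10: { [F → Y , Y .], [Y → . ,], [Y → . ;], [Y → . Y Y], [Y → Y . Y] }  — shift, reduce

Conflict in state I8:
  Shift-reduce conflict between [Y → , .] and [Y → . ,]
So the grammar is NOT LR(0).

Answer: No. Shift-reduce conflict between [Y → , .] and [Y → . ,]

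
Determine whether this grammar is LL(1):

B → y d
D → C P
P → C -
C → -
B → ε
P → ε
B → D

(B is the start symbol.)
Relevant sets:
  FIRST(D) = { '-' }
  FIRST(C) = { '-' }
  FOLLOW(B) = { $ }
  FOLLOW(P) = { $ }

For B:
  PREDICT(B → y d) = { 'y' }
  PREDICT(B → ε) = { $ }
  PREDICT(B → D) = { '-' }
For P:
  PREDICT(P → C '-') = { '-' }
  PREDICT(P → ε) = { $ }
D, C have a single production, so nothing to check there.

All predict sets are disjoint. The grammar IS LL(1).

Answer: Yes, the grammar is LL(1).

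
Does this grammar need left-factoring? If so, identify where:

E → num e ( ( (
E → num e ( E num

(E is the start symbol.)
Left-factoring is needed when two productions for the same non-terminal
share a common prefix on the right-hand side.

Productions for E:
  E → num e ( ( (
  E → num e ( E num

Found common prefix 'num e (' in productions for E

Answer: Yes, E has productions with common prefix 'num e ('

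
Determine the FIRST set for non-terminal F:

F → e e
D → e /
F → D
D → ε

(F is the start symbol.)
To compute FIRST(F), examine every production with F on the left-hand side, reading each right-hand side left to right until a non-nullable symbol is reached.

FIRST sets of the other non-terminals involved (by the same procedure, iterated to a fixed point):
  FIRST(D) = { 'e', ε }

From F → e e:
  - e is a terminal: add 'e' and stop
From F → D:
  - D is a non-terminal: add FIRST(D) \ {ε} = { 'e' }
    D is nullable and nothing follows, so the whole right-hand side can vanish: ε ∈ FIRST(F)

Collecting: FIRST(F) = { 'e', ε }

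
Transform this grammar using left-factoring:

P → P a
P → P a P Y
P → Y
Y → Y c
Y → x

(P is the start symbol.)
P → P a P'
P' → ε
P' → P Y
P → Y
Y → Y c
Y → x

Left-factoring transforms A → αβ₁ | αβ₂ into A → αA' and A' → β₁ | β₂
(α is the longest common prefix among the alternatives). Repeat until
no nonterminal has two alternatives with a common prefix.

Round 1: P has alternatives sharing prefix 'P a'. Introduce P': P → P a P'
  Add: P' → ε
  Add: P' → P Y

No remaining common prefixes — done.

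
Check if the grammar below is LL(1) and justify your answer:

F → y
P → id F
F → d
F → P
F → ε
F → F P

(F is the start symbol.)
A grammar is LL(1) if for each non-terminal N with multiple productions, the predict sets of those productions are pairwise disjoint, where PREDICT(N → α) = (FIRST(α) \ {ε}) ∪ (FOLLOW(N) if α ⇒* ε).

Relevant sets:
  FIRST(P) = { 'id' }
  FIRST(F) = { 'd', 'id', 'y', ε }
  FOLLOW(F) = { $, 'id' }

For F:
  PREDICT(F → y) = { 'y' }
  PREDICT(F → d) = { 'd' }
  PREDICT(F → P) = { 'id' }
  PREDICT(F → ε) = { $, 'id' }
  PREDICT(F → F P) = { 'd', 'id', 'y' }
P has a single production, so nothing to check there.

Conflict found: Predict set conflict for F: { 'y' }
The grammar is NOT LL(1).

Answer: No. Predict set conflict for F: { 'y' }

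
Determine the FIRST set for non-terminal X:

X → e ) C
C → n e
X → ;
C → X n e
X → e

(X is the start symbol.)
To compute FIRST(X), examine every production with X on the left-hand side, reading each right-hand side left to right until a non-nullable symbol is reached.

From X → e ) C:
  - e is a terminal: add 'e' and stop
From X → ;:
  - ';' is a terminal: add ';' and stop
From X → e:
  - e is a terminal: add 'e' and stop

Collecting: FIRST(X) = { ';', 'e' }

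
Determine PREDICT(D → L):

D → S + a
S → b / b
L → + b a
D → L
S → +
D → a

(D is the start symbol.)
{ '+' }

PREDICT(D → L) = (FIRST(RHS) \ {ε}) ∪ (FOLLOW(D) if ε ∈ FIRST(RHS), i.e. RHS ⇒* ε)
FIRST(L) = { '+' }
FIRST(L) = { '+' }
ε ∉ FIRST(L), so FOLLOW(D) is not added.
PREDICT(D → L) = { '+' }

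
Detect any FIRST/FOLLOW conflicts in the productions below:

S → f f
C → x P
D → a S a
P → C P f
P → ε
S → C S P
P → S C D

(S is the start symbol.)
Yes. P → C P f with FOLLOW(P) on { 'x' }; P → S C D with FOLLOW(P) on { 'f', 'x' }

A FIRST/FOLLOW conflict occurs when a non-terminal N has a nullable alternative N → β (β ⇒* ε) and another alternative N → α with FIRST(α) ∩ FOLLOW(N) ≠ ∅: on such a lookahead the parser cannot decide between expanding α and letting N vanish via β.

Nullable non-terminals: P.
FIRST sets used below: FIRST(C) = { 'x' }, FIRST(S) = { 'f', 'x' }

P: nullable alternative(s) P → ε; FOLLOW(P) = { $, 'a', 'f', 'x' }
  P → C P f: FIRST \ {ε} = { 'x' } — overlaps FOLLOW(P) on { 'x' }: CONFLICT
  P → ε: FIRST \ {ε} = { } — this is the only nullable alternative, skip
  P → S C D: FIRST \ {ε} = { 'f', 'x' } — overlaps FOLLOW(P) on { 'f', 'x' }: CONFLICT

C, D, S have no nullable alternative, so no FIRST/FOLLOW check is needed there.

So the grammar has 2 FIRST/FOLLOW conflicts (marked CONFLICT above).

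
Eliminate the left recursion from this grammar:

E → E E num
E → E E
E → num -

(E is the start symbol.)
E is directly left-recursive. The standard transformation for
  A → A α₁ | ... | A α_m | β₁ | ... | β_n
is
  A  → β₁ A' | ... | β_n A'
  A' → α₁ A' | ... | α_m A' | ε

E → num - becomes E → num - E'
E → E E num becomes E' → E num E'
E → E E becomes E' → E E'
Add E' → ε

Resulting grammar:
E → num - E'
E' → E num E'
E' → E E'
E' → ε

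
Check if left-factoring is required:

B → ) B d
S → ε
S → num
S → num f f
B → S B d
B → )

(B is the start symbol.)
Yes, B has productions with common prefix ')'; S has productions with common prefix 'num'

Left-factoring is needed when two productions for the same non-terminal
share a common prefix on the right-hand side.

Productions for B:
  B → ) B d
  B → S B d
  B → )
Productions for S:
  S → ε
  S → num
  S → num f f

Found common prefix ')' in productions for B
Found common prefix 'num' in productions for S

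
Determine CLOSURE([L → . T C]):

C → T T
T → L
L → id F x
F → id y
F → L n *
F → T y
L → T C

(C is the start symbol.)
{ [L → . T C], [L → . id F x], [T → . L] }

Start with: [L → . T C]
  [L → . T C] has the dot before T: add [T → . L]
  [T → . L] has the dot before L: add [L → . id F x]
No further items can be added.

CLOSURE = { [L → . T C], [L → . id F x], [T → . L] }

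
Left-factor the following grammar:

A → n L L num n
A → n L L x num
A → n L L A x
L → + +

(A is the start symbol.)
A → n L L A'
A' → num n
A' → x num
A' → A x
L → + +

Left-factoring transforms A → αβ₁ | αβ₂ into A → αA' and A' → β₁ | β₂
(α is the longest common prefix among the alternatives). Repeat until
no nonterminal has two alternatives with a common prefix.

Round 1: A has alternatives sharing prefix 'n L L'. Introduce A': A → n L L A'
  Add: A' → num n
  Add: A' → x num
  Add: A' → A x

No remaining common prefixes — done.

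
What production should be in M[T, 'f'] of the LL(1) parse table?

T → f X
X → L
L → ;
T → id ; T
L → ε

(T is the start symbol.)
To find M[T, 'f'], we find productions for T where 'f' is in the predict set (PREDICT(N → α) = (FIRST(α) \ {ε}) ∪ (FOLLOW(N) if α ⇒* ε)).

T → f X: PREDICT = { 'f' }
  'f' is in predict set, so this production goes in M[T, 'f']
T → id ; T: PREDICT = { 'id' }

M[T, 'f'] = T → f X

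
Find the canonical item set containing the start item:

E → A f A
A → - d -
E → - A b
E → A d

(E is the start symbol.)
First, augment the grammar with E' → E
I₀ = CLOSURE({ [E' → . E] }):
  [E' → . E] has the dot before E: add [E → . A f A], [E → . - A b], [E → . A d]
  [E → . A f A] has the dot before A: add [A → . - d -]
No further items can be added.

I₀ = { [A → . - d -], [E → . - A b], [E → . A d], [E → . A f A], [E' → . E] }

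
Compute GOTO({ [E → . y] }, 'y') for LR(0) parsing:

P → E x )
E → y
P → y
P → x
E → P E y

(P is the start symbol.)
GOTO(I, 'y') = CLOSURE({ [A → αX.β] : [A → α.Xβ] ∈ I, X = 'y' })

Items with dot before 'y', with the dot advanced:
  [E → . y] → [E → y .]
Closure adds nothing (no advanced item has the dot before a non-terminal).

GOTO = { [E → y .] }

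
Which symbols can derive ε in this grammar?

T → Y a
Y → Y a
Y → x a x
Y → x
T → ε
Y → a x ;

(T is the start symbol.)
ε-productions: T → ε
So T is immediately nullable.
No further non-terminal can be added: every production for the remaining non-terminals contains a terminal or a non-nullable non-terminal.
Nullable = { 'T' }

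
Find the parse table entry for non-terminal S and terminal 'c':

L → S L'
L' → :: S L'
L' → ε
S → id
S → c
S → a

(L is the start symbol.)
To find M[S, 'c'], we find productions for S where 'c' is in the predict set (PREDICT(N → α) = (FIRST(α) \ {ε}) ∪ (FOLLOW(N) if α ⇒* ε)).

S → id: PREDICT = { 'id' }
S → c: PREDICT = { 'c' }
  'c' is in predict set, so this production goes in M[S, 'c']
S → a: PREDICT = { 'a' }

M[S, 'c'] = S → c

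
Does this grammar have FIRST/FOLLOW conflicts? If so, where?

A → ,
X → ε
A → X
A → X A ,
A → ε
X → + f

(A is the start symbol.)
Yes. A → ',' with FOLLOW(A) on { ',' }; A → X A ',' with FOLLOW(A) on { ',' }; X → '+' f with FOLLOW(X) on { '+' }

A FIRST/FOLLOW conflict occurs when a non-terminal N has a nullable alternative N → β (β ⇒* ε) and another alternative N → α with FIRST(α) ∩ FOLLOW(N) ≠ ∅: on such a lookahead the parser cannot decide between expanding α and letting N vanish via β.

Nullable non-terminals: A, X.
FIRST sets used below: FIRST(X) = { '+', ε }, FIRST(A) = { '+', ',', ε }

A: nullable alternative(s) A → X, A → ε; FOLLOW(A) = { $, ',' }
  A → ,: FIRST \ {ε} = { ',' } — overlaps FOLLOW(A) on { ',' }: CONFLICT
  A → X: FIRST \ {ε} = { '+' } — disjoint from FOLLOW(A)
  A → X A ,: FIRST \ {ε} = { '+', ',' } — overlaps FOLLOW(A) on { ',' }: CONFLICT
  A → ε: FIRST \ {ε} = { } — disjoint from FOLLOW(A)

X: nullable alternative(s) X → ε; FOLLOW(X) = { $, '+', ',' }
  X → ε: FIRST \ {ε} = { } — this is the only nullable alternative, skip
  X → + f: FIRST \ {ε} = { '+' } — overlaps FOLLOW(X) on { '+' }: CONFLICT

So the grammar has 3 FIRST/FOLLOW conflicts (marked CONFLICT above).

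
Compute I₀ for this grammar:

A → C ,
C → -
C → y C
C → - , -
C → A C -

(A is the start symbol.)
{ [A → . C ,], [A' → . A], [C → . - , -], [C → . -], [C → . A C -], [C → . y C] }

First, augment the grammar with A' → A
I₀ = CLOSURE({ [A' → . A] }):
  [A' → . A] has the dot before A: add [A → . C ,]
  [A → . C ,] has the dot before C: add [C → . -], [C → . y C], [C → . - , -], [C → . A C -]
No further items can be added.

I₀ = { [A → . C ,], [A' → . A], [C → . - , -], [C → . -], [C → . A C -], [C → . y C] }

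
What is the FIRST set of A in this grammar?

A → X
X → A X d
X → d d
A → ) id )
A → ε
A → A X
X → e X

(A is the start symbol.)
To compute FIRST(A), examine every production with A on the left-hand side, reading each right-hand side left to right until a non-nullable symbol is reached.

FIRST sets of the other non-terminals involved (by the same procedure, iterated to a fixed point):
  FIRST(X) = { ')', 'd', 'e' }

From A → X:
  - X is a non-terminal: add FIRST(X) \ {ε} = { ')', 'd', 'e' }
    X is not nullable, so stop
From A → ) id ):
  - ')' is a terminal: add ')' and stop
From A → ε:
  - ε-production, so ε ∈ FIRST(A)
From A → A X:
  - A is the symbol being defined: contributes nothing new
    A is nullable, so continue to the next symbol
  - X is a non-terminal: add FIRST(X) \ {ε} = { ')', 'd', 'e' }
    X is not nullable, so stop

Collecting: FIRST(A) = { ')', 'd', 'e', ε }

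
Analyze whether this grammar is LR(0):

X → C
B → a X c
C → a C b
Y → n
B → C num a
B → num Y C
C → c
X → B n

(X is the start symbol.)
A grammar is LR(0) if no state in the canonical LR(0) collection has:
  - both a shift item (dot before a terminal) and a complete item (shift-reduce conflict), or
  - two or more complete items (reduce-reduce conflict; the accept item [X' → X .] counts as a complete item here).

Augment with X' → X and build the canonical LR(0) collection (I0 = CLOSURE({[X' → . X]}), then GOTO on every symbol after a dot until no new states appear). It has 19 states:
  I0: { [B → . C num a], [B → . a X c], [B → . num Y C], [C → . a C b], [C → . c], [X → . B n], [X → . C], [X' → . X] }  — shift
  I1: { [X → B . n] }  — shift
  I2: { [B → C . num a], [X → C .] }  — shift, reduce
  I3: { [X' → X .] }  — accept
  I4: { [B → . C num a], [B → . a X c], [B → . num Y C], [B → a . X c], [C → . a C b], [C → . c], [C → a . C b], [X → . B n], [X → . C] }  — shift
  I5: { [C → c .] }  — reduce
  I6: { [B → num . Y C], [Y → . n] }  — shift
  I7: { [B → num Y . C], [C → . a C b], [C → . c] }  — shift
  I8: { [Y → n .] }  — reduce
  I9: { [B → num Y C .] }  — reduce
  I10: { [C → . a C b], [C → . c], [C → a . C b] }  — shift
  I11: { [C → a C . b] }  — shift
  I12: { [C → a C b .] }  — reduce
  I13: { [B → C . num a], [C → a C . b], [X → C .] }  — shift, reduce
  I14: { [B → a X . c] }  — shift
  I15: { [B → a X c .] }  — reduce
  I16: { [B → C num . a] }  — shift
  I17: { [B → C num a .] }  — reduce
  I18: { [X → B n .] }  — reduce

Conflict in state I2:
  Shift-reduce conflict between [X → C .] and [B → C . num a]
So the grammar is NOT LR(0).

Answer: No. Shift-reduce conflict between [X → C .] and [B → C . num a]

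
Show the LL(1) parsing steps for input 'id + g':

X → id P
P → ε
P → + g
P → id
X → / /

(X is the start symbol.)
Stack is shown with the top on the left.

Stack   Input     Action
------------------------
X $     id + g $  output X → id P
id P $  id + g $  match 'id'
P $     + g $     output P → + g
+ g $   + g $     match '+'
g $     g $       match 'g'
$       $         accept

The string is accepted.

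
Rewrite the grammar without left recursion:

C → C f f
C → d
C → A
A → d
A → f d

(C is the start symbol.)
C → d C'
C → A C'
C' → f f C'
C' → ε
A → d
A → f d

C is directly left-recursive. The standard transformation for
  A → A α₁ | ... | A α_m | β₁ | ... | β_n
is
  A  → β₁ A' | ... | β_n A'
  A' → α₁ A' | ... | α_m A' | ε

C → d becomes C → d C'
C → A becomes C → A C'
C → C f f becomes C' → f f C'
Add C' → ε

Productions for other non-terminals are unchanged:
  A → d
  A → f d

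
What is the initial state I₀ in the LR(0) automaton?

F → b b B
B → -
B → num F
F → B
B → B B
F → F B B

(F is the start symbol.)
First, augment the grammar with F' → F
I₀ = CLOSURE({ [F' → . F] }):
  [F' → . F] has the dot before F: add [F → . b b B], [F → . B], [F → . F B B]
  [F → . B] has the dot before B: add [B → . -], [B → . num F], [B → . B B]
No further items can be added.

I₀ = { [B → . -], [B → . B B], [B → . num F], [F → . B], [F → . F B B], [F → . b b B], [F' → . F] }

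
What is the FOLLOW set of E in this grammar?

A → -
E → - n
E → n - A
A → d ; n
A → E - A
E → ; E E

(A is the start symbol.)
{ '-', ';', 'n' }

To compute FOLLOW(E), find every occurrence of E on a right-hand side N → α E β: add FIRST(β) \ {ε}, and if β is empty or nullable also add FOLLOW(N). Iterate to a fixed point.

In A → E - A: E is followed by '-' A, add FIRST('-' A) \ {ε} = { '-' }
In E → ; E E: E is followed by E, add FIRST(E) \ {ε} = { '-', ';', 'n' }
In E → ; E E: E is at the end; this adds FOLLOW(E) to itself — nothing new

Taking the union: FOLLOW(E) = { '-', ';', 'n' }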